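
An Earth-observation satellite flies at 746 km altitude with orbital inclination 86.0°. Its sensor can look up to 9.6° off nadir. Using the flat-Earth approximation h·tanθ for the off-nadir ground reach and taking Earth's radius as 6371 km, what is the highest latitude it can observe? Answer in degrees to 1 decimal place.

87.1°

For a prograde orbit the ground track reaches latitude ±i = ±86.0°.
Sensor half-swath on the ground ≈ 746·tan(9.6°) = 126 km = 1.13° of latitude.
Maximum observable latitude ≈ 86.0 + 1.13 = 87.1°.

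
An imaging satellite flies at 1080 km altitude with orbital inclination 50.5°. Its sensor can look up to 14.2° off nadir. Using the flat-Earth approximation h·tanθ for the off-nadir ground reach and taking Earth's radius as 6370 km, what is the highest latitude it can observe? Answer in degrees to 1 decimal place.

53.0°

For a prograde orbit the ground track reaches latitude ±i = ±50.5°.
Sensor half-swath on the ground ≈ 1080·tan(14.2°) = 273 km = 2.46° of latitude.
Maximum observable latitude ≈ 50.5 + 2.46 = 53.0°.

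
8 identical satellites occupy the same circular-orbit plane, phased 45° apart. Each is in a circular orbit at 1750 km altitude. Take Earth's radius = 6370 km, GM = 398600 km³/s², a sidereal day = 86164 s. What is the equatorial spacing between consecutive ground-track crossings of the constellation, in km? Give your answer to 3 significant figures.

Semi-major axis a = 6370 + 1750 = 8120 km. Period T = 2π√(a³/μ) = 2π√(8120³/398600) = 7281.9 s = 121.37 min.
Single-satellite node shift = (7281.9/86164) × 360° = 30.42°.
With 8 satellites evenly phased, successive equator crossings are 30.42/8 = 3.803° apart.
That is 3.803 × 111.2 = 423 km at the equator.

423 km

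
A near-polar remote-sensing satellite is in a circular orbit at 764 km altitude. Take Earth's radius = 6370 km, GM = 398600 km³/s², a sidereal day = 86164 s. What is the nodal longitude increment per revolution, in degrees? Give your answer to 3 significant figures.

25.1°

Semi-major axis a = 6370 + 764 = 7134 km. Period T = 2π√(a³/μ) = 2π√(7134³/398600) = 5996.7 s = 99.94 min.
During one orbit Earth rotates (5996.7 / 86164) × 360° = 25.05°.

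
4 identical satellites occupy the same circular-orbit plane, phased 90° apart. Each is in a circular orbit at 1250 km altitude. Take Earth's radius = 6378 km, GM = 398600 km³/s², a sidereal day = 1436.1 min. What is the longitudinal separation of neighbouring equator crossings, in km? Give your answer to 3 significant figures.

Semi-major axis a = 6378 + 1250 = 7628 km. Period T = 2π√(a³/μ) = 2π√(7628³/398600) = 6630.2 s = 110.50 min.
Single-satellite node shift = (6630.2/86166) × 360° = 27.70°.
With 4 satellites evenly phased, successive equator crossings are 27.70/4 = 6.925° apart.
That is 6.925 × 111.3 = 771 km at the equator.

771 km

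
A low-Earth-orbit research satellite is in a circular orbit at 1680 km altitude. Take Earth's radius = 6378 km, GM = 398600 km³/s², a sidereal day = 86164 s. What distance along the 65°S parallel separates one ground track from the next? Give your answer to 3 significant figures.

Semi-major axis a = 6378 + 1680 = 8058 km. Period T = 2π√(a³/μ) = 2π√(8058³/398600) = 7198.7 s = 119.98 min.
Node shift per orbit = (7198.7/86164) × 360° = 30.08°.
Equatorial spacing = 30.08 × 111.3 km/° = 3348 km.
At 65° latitude, spacing = 3348 × cos(65°) = 1415 km.

1410 km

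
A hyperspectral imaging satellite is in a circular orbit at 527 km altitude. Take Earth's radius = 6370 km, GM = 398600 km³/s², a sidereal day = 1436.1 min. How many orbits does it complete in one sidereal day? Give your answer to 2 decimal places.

15.12

Semi-major axis a = 6370 + 527 = 6897 km. Period T = 2π√(a³/μ) = 2π√(6897³/398600) = 5700.4 s = 95.01 min.
Orbits per sidereal day = 86166 / 5700.4 = 15.116.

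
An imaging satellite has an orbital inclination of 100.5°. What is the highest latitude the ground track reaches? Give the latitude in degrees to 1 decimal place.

79.5°

Retrograde orbit: the ground track reaches ±(180° − i) = ±(180 − 100.5) = ±79.5°.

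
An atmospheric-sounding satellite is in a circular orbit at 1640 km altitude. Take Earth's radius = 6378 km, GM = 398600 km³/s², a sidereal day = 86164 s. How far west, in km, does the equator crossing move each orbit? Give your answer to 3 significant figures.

Semi-major axis a = 6378 + 1640 = 8018 km. Period T = 2π√(a³/μ) = 2π√(8018³/398600) = 7145.1 s = 119.09 min.
During one orbit Earth rotates (7145.1 / 86164) × 360° = 29.85°.
At the equator that is 29.85° × (2π·6378/360) km/° = 29.85 × 111.3 = 3323 km.

3320 km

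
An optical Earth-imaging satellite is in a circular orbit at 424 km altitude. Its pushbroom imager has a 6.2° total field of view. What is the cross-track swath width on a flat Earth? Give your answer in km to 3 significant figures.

45.9 km

Half-angle = 6.2°/2 = 3.1°.
Swath width ≈ 2h·tan(θ/2) = 2 × 424 × tan(3.1°) = 45.9 km.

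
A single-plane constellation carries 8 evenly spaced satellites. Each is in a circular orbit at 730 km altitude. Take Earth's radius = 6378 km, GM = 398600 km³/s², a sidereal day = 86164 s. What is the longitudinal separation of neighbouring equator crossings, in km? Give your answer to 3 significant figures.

347 km

Semi-major axis a = 6378 + 730 = 7108 km. Period T = 2π√(a³/μ) = 2π√(7108³/398600) = 5963.9 s = 99.40 min.
Single-satellite node shift = (5963.9/86164) × 360° = 24.92°.
With 8 satellites evenly phased, successive equator crossings are 24.92/8 = 3.115° apart.
That is 3.115 × 111.3 = 347 km at the equator.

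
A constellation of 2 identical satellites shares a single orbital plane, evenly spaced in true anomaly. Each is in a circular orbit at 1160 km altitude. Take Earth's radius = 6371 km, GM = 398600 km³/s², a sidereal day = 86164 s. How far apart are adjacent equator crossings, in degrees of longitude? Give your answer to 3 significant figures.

Semi-major axis a = 6371 + 1160 = 7531 km. Period T = 2π√(a³/μ) = 2π√(7531³/398600) = 6504.1 s = 108.40 min.
Single-satellite node shift = (6504.1/86164) × 360° = 27.17°.
With 2 satellites evenly phased, successive equator crossings are 27.17/2 = 13.587° apart.

13.6°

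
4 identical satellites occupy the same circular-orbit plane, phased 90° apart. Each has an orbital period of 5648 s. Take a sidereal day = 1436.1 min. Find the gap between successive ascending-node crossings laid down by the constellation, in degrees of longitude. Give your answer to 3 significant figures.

5.90°

Single-satellite node shift = (5648.0/86166) × 360° = 23.60°.
With 4 satellites evenly phased, successive equator crossings are 23.60/4 = 5.899° apart.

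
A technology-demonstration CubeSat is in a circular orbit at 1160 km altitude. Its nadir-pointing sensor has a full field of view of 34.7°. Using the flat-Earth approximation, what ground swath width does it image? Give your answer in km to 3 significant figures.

725 km

Half-angle = 34.7°/2 = 17.35°.
Swath width ≈ 2h·tan(θ/2) = 2 × 1160 × tan(17.35°) = 724.8 km.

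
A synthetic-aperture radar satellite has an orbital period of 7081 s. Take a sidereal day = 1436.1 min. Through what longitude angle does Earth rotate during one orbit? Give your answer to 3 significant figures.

29.6°

During one orbit Earth rotates (7081.0 / 86166) × 360° = 29.58°.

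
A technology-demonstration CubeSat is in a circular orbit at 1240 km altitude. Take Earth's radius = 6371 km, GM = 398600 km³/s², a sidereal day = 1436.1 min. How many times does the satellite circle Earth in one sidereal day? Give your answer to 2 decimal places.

13.04

Semi-major axis a = 6371 + 1240 = 7611 km. Period T = 2π√(a³/μ) = 2π√(7611³/398600) = 6608.1 s = 110.13 min.
Orbits per sidereal day = 86166 / 6608.1 = 13.040.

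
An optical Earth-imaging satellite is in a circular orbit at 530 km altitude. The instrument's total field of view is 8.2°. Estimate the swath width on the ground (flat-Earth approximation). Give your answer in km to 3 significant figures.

76.0 km

Half-angle = 8.2°/2 = 4.1°.
Swath width ≈ 2h·tan(θ/2) = 2 × 530 × tan(4.1°) = 76.0 km.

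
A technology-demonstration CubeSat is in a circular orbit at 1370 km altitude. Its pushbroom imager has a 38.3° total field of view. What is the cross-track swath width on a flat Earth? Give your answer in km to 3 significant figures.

Half-angle = 38.3°/2 = 19.15°.
Swath width ≈ 2h·tan(θ/2) = 2 × 1370 × tan(19.15°) = 951.5 km.

951 km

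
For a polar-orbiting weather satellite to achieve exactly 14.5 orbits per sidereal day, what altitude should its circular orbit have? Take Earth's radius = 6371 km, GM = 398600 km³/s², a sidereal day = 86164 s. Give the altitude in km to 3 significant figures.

Required period T = 86164 / 14.5 = 5942.3 s.
From T = 2π√(a³/μ): a = (μ T²/4π²)^(1/3) = (398600 × 5942.3² / 4π²)^(1/3) = 7091 km.
Altitude h = a − R = 7091 − 6371 = 720 km.

720 km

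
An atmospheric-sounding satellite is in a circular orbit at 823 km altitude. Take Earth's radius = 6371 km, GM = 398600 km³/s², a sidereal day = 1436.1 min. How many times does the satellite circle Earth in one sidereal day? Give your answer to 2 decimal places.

14.19

Semi-major axis a = 6371 + 823 = 7194 km. Period T = 2π√(a³/μ) = 2π√(7194³/398600) = 6072.5 s = 101.21 min.
Orbits per sidereal day = 86166 / 6072.5 = 14.190.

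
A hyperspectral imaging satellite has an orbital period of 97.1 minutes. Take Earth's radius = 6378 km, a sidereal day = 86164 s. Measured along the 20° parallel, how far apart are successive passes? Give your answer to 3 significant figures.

T = 97.1 min = 5826.0 s.
Node shift per orbit = (5826.0/86164) × 360° = 24.34°.
Equatorial spacing = 24.34 × 111.3 km/° = 2710 km.
At 20° latitude, spacing = 2710 × cos(20°) = 2546 km.

2550 km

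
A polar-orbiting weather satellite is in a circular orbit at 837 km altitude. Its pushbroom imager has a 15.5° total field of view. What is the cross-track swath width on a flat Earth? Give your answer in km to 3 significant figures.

228 km

Half-angle = 15.5°/2 = 7.75°.
Swath width ≈ 2h·tan(θ/2) = 2 × 837 × tan(7.75°) = 227.8 km.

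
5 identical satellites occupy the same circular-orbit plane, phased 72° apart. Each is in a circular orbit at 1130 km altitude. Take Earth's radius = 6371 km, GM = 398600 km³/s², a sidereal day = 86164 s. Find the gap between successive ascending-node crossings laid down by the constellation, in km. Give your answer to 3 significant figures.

601 km

Semi-major axis a = 6371 + 1130 = 7501 km. Period T = 2π√(a³/μ) = 2π√(7501³/398600) = 6465.3 s = 107.76 min.
Single-satellite node shift = (6465.3/86164) × 360° = 27.01°.
With 5 satellites evenly phased, successive equator crossings are 27.01/5 = 5.403° apart.
That is 5.403 × 111.2 = 601 km at the equator.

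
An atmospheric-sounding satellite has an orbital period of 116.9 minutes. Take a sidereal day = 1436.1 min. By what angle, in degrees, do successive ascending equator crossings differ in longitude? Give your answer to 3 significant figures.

29.3°

T = 116.9 min = 7014.0 s.
During one orbit Earth rotates (7014.0 / 86166) × 360° = 29.30°.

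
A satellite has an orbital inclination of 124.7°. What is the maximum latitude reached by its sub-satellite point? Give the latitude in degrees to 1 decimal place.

Retrograde orbit: the ground track reaches ±(180° − i) = ±(180 − 124.7) = ±55.3°.

55.3°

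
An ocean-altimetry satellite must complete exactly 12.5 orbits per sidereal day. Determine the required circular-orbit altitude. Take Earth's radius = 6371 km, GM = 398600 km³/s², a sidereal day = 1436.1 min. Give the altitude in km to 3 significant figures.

1460 km

Required period T = 86166 / 12.5 = 6893.3 s.
From T = 2π√(a³/μ): a = (μ T²/4π²)^(1/3) = (398600 × 6893.3² / 4π²)^(1/3) = 7828 km.
Altitude h = a − R = 7828 − 6371 = 1457 km.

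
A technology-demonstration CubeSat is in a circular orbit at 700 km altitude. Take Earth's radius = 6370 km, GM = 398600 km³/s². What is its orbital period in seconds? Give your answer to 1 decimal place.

5916.2 seconds

Semi-major axis a = 6370 + 700 = 7070 km. Period T = 2π√(a³/μ) = 2π√(7070³/398600) = 5916.2 s = 98.60 min.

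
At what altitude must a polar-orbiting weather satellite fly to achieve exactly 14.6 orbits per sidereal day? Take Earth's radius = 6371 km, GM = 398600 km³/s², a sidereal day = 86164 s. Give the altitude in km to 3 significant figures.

Required period T = 86164 / 14.6 = 5901.6 s.
From T = 2π√(a³/μ): a = (μ T²/4π²)^(1/3) = (398600 × 5901.6² / 4π²)^(1/3) = 7058 km.
Altitude h = a − R = 7058 − 6371 = 687 km.

687 km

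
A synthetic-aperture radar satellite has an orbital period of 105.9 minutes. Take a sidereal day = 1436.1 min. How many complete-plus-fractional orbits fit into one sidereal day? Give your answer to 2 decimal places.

13.56

T = 105.9 min = 6354.0 s.
Orbits per sidereal day = 86166 / 6354.0 = 13.561.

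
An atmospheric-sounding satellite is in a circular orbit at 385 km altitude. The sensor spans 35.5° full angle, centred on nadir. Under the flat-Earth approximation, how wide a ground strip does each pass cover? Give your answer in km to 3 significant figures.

Half-angle = 35.5°/2 = 17.75°.
Swath width ≈ 2h·tan(θ/2) = 2 × 385 × tan(17.75°) = 246.5 km.

246 km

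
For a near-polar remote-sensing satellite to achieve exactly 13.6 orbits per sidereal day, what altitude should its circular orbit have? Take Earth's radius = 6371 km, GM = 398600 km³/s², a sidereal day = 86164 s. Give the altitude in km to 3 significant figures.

1030 km

Required period T = 86164 / 13.6 = 6335.6 s.
From T = 2π√(a³/μ): a = (μ T²/4π²)^(1/3) = (398600 × 6335.6² / 4π²)^(1/3) = 7400 km.
Altitude h = a − R = 7400 − 6371 = 1029 km.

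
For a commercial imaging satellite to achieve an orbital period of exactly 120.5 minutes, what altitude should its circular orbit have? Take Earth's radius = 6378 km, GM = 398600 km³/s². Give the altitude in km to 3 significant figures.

T = 120.5 min = 7230.0 s.
From T = 2π√(a³/μ): a = (μ T²/4π²)^(1/3) = (398600 × 7230.0² / 4π²)^(1/3) = 8081 km.
Altitude h = a − R = 8081 − 6378 = 1703 km.

1700 km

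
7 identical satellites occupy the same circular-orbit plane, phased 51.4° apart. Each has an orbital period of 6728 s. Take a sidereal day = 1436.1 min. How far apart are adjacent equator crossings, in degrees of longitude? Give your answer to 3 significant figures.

4.02°

Single-satellite node shift = (6728.0/86166) × 360° = 28.11°.
With 7 satellites evenly phased, successive equator crossings are 28.11/7 = 4.016° apart.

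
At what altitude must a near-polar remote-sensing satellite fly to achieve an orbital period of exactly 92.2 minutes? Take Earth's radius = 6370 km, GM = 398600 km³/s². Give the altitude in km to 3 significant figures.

T = 92.2 min = 5532.0 s.
From T = 2π√(a³/μ): a = (μ T²/4π²)^(1/3) = (398600 × 5532.0² / 4π²)^(1/3) = 6761 km.
Altitude h = a − R = 6761 − 6370 = 391 km.

391 km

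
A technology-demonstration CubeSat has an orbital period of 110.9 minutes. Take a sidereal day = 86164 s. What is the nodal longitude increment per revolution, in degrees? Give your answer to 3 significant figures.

T = 110.9 min = 6654.0 s.
During one orbit Earth rotates (6654.0 / 86164) × 360° = 27.80°.

27.8°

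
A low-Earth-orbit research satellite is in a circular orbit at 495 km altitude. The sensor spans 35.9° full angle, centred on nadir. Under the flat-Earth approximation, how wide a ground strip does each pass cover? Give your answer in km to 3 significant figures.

Half-angle = 35.9°/2 = 17.95°.
Swath width ≈ 2h·tan(θ/2) = 2 × 495 × tan(17.95°) = 320.7 km.

321 km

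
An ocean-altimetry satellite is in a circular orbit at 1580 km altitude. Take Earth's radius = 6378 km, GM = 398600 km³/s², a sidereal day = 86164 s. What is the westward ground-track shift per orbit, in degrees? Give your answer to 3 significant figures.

Semi-major axis a = 6378 + 1580 = 7958 km. Period T = 2π√(a³/μ) = 2π√(7958³/398600) = 7065.1 s = 117.75 min.
During one orbit Earth rotates (7065.1 / 86164) × 360° = 29.52°.

29.5°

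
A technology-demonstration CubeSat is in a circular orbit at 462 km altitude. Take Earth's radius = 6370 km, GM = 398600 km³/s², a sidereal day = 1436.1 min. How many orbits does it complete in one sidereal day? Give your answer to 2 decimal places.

15.33

Semi-major axis a = 6370 + 462 = 6832 km. Period T = 2π√(a³/μ) = 2π√(6832³/398600) = 5620.0 s = 93.67 min.
Orbits per sidereal day = 86166 / 5620.0 = 15.332.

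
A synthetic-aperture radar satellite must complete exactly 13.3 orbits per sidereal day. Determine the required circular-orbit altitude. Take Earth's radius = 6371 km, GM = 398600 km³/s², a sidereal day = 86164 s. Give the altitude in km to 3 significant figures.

1140 km

Required period T = 86164 / 13.3 = 6478.5 s.
From T = 2π√(a³/μ): a = (μ T²/4π²)^(1/3) = (398600 × 6478.5² / 4π²)^(1/3) = 7511 km.
Altitude h = a − R = 7511 − 6371 = 1140 km.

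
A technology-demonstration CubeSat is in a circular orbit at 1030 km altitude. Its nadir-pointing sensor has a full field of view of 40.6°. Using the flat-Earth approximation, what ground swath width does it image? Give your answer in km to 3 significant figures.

762 km

Half-angle = 40.6°/2 = 20.3°.
Swath width ≈ 2h·tan(θ/2) = 2 × 1030 × tan(20.3°) = 762.0 km.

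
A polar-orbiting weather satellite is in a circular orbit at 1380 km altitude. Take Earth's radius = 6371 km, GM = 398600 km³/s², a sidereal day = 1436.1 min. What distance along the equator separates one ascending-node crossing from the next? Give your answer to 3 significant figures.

3160 km

Semi-major axis a = 6371 + 1380 = 7751 km. Period T = 2π√(a³/μ) = 2π√(7751³/398600) = 6791.2 s = 113.19 min.
During one orbit Earth rotates (6791.2 / 86166) × 360° = 28.37°.
At the equator that is 28.37° × (2π·6371/360) km/° = 28.37 × 111.2 = 3155 km.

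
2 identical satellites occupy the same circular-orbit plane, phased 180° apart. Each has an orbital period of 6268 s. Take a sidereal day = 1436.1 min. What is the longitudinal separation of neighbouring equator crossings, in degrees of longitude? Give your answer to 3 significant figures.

13.1°

Single-satellite node shift = (6268.0/86166) × 360° = 26.19°.
With 2 satellites evenly phased, successive equator crossings are 26.19/2 = 13.094° apart.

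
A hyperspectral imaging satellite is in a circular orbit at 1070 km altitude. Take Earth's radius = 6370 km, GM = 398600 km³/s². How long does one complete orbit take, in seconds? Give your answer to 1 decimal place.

Semi-major axis a = 6370 + 1070 = 7440 km. Period T = 2π√(a³/μ) = 2π√(7440³/398600) = 6386.6 s = 106.44 min.

6386.6 seconds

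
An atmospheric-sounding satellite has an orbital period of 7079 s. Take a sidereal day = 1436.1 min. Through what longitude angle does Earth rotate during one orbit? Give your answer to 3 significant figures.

During one orbit Earth rotates (7079.0 / 86166) × 360° = 29.58°.

29.6°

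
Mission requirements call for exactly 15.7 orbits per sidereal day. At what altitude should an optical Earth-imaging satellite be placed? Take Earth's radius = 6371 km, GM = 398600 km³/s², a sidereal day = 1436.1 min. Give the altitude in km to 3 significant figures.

354 km

Required period T = 86166 / 15.7 = 5488.3 s.
From T = 2π√(a³/μ): a = (μ T²/4π²)^(1/3) = (398600 × 5488.3² / 4π²)^(1/3) = 6725 km.
Altitude h = a − R = 6725 − 6371 = 354 km.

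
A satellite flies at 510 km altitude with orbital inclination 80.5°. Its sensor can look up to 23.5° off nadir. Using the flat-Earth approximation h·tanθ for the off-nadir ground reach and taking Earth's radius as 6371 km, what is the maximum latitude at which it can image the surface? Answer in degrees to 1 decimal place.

For a prograde orbit the ground track reaches latitude ±i = ±80.5°.
Sensor half-swath on the ground ≈ 510·tan(23.5°) = 222 km = 1.99° of latitude.
Maximum observable latitude ≈ 80.5 + 1.99 = 82.5°.

82.5°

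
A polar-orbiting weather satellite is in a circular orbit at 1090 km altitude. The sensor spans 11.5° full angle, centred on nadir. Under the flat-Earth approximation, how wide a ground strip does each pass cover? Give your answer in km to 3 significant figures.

220 km

Half-angle = 11.5°/2 = 5.75°.
Swath width ≈ 2h·tan(θ/2) = 2 × 1090 × tan(5.75°) = 219.5 km.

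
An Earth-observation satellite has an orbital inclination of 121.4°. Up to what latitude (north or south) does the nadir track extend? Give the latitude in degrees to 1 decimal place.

Retrograde orbit: the ground track reaches ±(180° − i) = ±(180 − 121.4) = ±58.6°.

58.6°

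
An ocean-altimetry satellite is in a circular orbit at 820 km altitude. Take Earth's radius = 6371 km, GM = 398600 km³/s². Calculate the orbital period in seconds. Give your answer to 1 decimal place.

6068.7 seconds

Semi-major axis a = 6371 + 820 = 7191 km. Period T = 2π√(a³/μ) = 2π√(7191³/398600) = 6068.7 s = 101.14 min.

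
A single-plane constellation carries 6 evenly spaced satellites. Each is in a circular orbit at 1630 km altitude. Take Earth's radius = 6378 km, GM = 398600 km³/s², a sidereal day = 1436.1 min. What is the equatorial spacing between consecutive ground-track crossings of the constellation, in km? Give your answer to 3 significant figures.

Semi-major axis a = 6378 + 1630 = 8008 km. Period T = 2π√(a³/μ) = 2π√(8008³/398600) = 7131.8 s = 118.86 min.
Single-satellite node shift = (7131.8/86166) × 360° = 29.80°.
With 6 satellites evenly phased, successive equator crossings are 29.80/6 = 4.966° apart.
That is 4.966 × 111.3 = 553 km at the equator.

553 km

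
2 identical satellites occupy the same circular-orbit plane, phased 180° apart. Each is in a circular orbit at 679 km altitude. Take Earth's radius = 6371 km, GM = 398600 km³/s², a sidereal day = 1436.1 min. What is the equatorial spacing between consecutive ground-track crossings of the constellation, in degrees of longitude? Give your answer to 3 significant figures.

Semi-major axis a = 6371 + 679 = 7050 km. Period T = 2π√(a³/μ) = 2π√(7050³/398600) = 5891.1 s = 98.18 min.
Single-satellite node shift = (5891.1/86166) × 360° = 24.61°.
With 2 satellites evenly phased, successive equator crossings are 24.61/2 = 12.306° apart.

12.3°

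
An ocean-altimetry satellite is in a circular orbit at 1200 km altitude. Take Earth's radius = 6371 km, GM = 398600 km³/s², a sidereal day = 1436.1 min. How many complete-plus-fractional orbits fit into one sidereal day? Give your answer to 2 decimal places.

13.14

Semi-major axis a = 6371 + 1200 = 7571 km. Period T = 2π√(a³/μ) = 2π√(7571³/398600) = 6556.0 s = 109.27 min.
Orbits per sidereal day = 86166 / 6556.0 = 13.143.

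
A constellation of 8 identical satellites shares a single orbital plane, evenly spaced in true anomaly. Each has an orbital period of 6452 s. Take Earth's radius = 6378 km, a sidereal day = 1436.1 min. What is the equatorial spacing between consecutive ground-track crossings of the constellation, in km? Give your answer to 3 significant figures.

375 km

Single-satellite node shift = (6452.0/86166) × 360° = 26.96°.
With 8 satellites evenly phased, successive equator crossings are 26.96/8 = 3.370° apart.
That is 3.370 × 111.3 = 375 km at the equator.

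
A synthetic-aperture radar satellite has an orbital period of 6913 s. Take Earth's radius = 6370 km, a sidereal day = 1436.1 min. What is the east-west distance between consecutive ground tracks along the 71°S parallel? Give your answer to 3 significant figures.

1050 km

Node shift per orbit = (6913.0/86166) × 360° = 28.88°.
Equatorial spacing = 28.88 × 111.2 km/° = 3211 km.
At 71° latitude, spacing = 3211 × cos(71°) = 1045 km.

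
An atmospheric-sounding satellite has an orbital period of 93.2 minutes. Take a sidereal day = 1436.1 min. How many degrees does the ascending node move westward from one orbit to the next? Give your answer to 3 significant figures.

T = 93.2 min = 5592.0 s.
During one orbit Earth rotates (5592.0 / 86166) × 360° = 23.36°.

23.4°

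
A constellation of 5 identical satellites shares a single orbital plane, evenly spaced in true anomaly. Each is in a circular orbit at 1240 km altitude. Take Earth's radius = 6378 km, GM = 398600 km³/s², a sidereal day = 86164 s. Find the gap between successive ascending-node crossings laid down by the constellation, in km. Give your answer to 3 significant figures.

616 km

Semi-major axis a = 6378 + 1240 = 7618 km. Period T = 2π√(a³/μ) = 2π√(7618³/398600) = 6617.2 s = 110.29 min.
Single-satellite node shift = (6617.2/86164) × 360° = 27.65°.
With 5 satellites evenly phased, successive equator crossings are 27.65/5 = 5.529° apart.
That is 5.529 × 111.3 = 616 km at the equator.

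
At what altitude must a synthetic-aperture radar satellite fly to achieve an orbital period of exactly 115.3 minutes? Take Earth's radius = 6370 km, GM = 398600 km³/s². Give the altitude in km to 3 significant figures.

T = 115.3 min = 6918.0 s.
From T = 2π√(a³/μ): a = (μ T²/4π²)^(1/3) = (398600 × 6918.0² / 4π²)^(1/3) = 7847 km.
Altitude h = a − R = 7847 − 6370 = 1477 km.

1480 km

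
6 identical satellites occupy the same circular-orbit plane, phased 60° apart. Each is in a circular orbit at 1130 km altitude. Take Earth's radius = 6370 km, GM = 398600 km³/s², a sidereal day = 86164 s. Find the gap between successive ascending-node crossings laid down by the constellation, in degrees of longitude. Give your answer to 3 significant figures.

Semi-major axis a = 6370 + 1130 = 7500 km. Period T = 2π√(a³/μ) = 2π√(7500³/398600) = 6464.0 s = 107.73 min.
Single-satellite node shift = (6464.0/86164) × 360° = 27.01°.
With 6 satellites evenly phased, successive equator crossings are 27.01/6 = 4.501° apart.

4.50°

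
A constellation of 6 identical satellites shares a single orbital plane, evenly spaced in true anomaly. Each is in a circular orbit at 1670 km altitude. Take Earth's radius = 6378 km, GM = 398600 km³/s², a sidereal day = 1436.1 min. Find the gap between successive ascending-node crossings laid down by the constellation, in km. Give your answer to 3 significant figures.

557 km

Semi-major axis a = 6378 + 1670 = 8048 km. Period T = 2π√(a³/μ) = 2π√(8048³/398600) = 7185.3 s = 119.75 min.
Single-satellite node shift = (7185.3/86166) × 360° = 30.02°.
With 6 satellites evenly phased, successive equator crossings are 30.02/6 = 5.003° apart.
That is 5.003 × 111.3 = 557 km at the equator.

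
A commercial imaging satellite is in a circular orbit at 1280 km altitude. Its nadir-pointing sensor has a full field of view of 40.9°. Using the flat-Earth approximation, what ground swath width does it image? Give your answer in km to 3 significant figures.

955 km

Half-angle = 40.9°/2 = 20.45°.
Swath width ≈ 2h·tan(θ/2) = 2 × 1280 × tan(20.45°) = 954.6 km.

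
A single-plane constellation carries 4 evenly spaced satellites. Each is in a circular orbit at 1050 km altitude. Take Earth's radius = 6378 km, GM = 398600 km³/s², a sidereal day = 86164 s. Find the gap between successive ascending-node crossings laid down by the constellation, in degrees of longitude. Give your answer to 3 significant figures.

6.65°

Semi-major axis a = 6378 + 1050 = 7428 km. Period T = 2π√(a³/μ) = 2π√(7428³/398600) = 6371.2 s = 106.19 min.
Single-satellite node shift = (6371.2/86164) × 360° = 26.62°.
With 4 satellites evenly phased, successive equator crossings are 26.62/4 = 6.655° apart.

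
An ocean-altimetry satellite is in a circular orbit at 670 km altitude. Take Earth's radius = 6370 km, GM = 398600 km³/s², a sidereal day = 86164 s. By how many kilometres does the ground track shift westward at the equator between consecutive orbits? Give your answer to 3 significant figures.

2730 km

Semi-major axis a = 6370 + 670 = 7040 km. Period T = 2π√(a³/μ) = 2π√(7040³/398600) = 5878.5 s = 97.98 min.
During one orbit Earth rotates (5878.5 / 86164) × 360° = 24.56°.
At the equator that is 24.56° × (2π·6370/360) km/° = 24.56 × 111.2 = 2731 km.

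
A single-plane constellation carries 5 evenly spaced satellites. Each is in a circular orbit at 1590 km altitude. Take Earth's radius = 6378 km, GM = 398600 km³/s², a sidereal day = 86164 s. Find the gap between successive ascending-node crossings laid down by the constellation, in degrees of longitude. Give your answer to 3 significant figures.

Semi-major axis a = 6378 + 1590 = 7968 km. Period T = 2π√(a³/μ) = 2π√(7968³/398600) = 7078.4 s = 117.97 min.
Single-satellite node shift = (7078.4/86164) × 360° = 29.57°.
With 5 satellites evenly phased, successive equator crossings are 29.57/5 = 5.915° apart.

5.91°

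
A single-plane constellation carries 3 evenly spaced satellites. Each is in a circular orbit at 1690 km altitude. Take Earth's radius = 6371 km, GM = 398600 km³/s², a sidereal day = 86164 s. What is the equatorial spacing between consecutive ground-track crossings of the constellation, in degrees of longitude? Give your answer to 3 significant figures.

10.0°

Semi-major axis a = 6371 + 1690 = 8061 km. Period T = 2π√(a³/μ) = 2π√(8061³/398600) = 7202.7 s = 120.04 min.
Single-satellite node shift = (7202.7/86164) × 360° = 30.09°.
With 3 satellites evenly phased, successive equator crossings are 30.09/3 = 10.031° apart.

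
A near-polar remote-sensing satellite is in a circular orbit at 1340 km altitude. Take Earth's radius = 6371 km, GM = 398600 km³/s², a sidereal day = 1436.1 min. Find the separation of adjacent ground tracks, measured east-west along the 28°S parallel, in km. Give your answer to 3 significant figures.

2760 km

Semi-major axis a = 6371 + 1340 = 7711 km. Period T = 2π√(a³/μ) = 2π√(7711³/398600) = 6738.7 s = 112.31 min.
Node shift per orbit = (6738.7/86166) × 360° = 28.15°.
Equatorial spacing = 28.15 × 111.2 km/° = 3131 km.
At 28° latitude, spacing = 3131 × cos(28°) = 2764 km.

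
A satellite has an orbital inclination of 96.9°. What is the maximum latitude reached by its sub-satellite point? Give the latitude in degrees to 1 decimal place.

83.1°

Retrograde orbit: the ground track reaches ±(180° − i) = ±(180 − 96.9) = ±83.1°.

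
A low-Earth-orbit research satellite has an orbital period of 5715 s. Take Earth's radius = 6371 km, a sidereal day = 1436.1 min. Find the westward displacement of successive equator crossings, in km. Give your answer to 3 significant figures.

2660 km

During one orbit Earth rotates (5715.0 / 86166) × 360° = 23.88°.
At the equator that is 23.88° × (2π·6371/360) km/° = 23.88 × 111.2 = 2655 km.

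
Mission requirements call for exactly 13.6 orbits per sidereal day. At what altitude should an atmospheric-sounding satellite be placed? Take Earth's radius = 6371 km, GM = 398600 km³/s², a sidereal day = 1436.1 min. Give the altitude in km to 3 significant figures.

1030 km

Required period T = 86166 / 13.6 = 6335.7 s.
From T = 2π√(a³/μ): a = (μ T²/4π²)^(1/3) = (398600 × 6335.7² / 4π²)^(1/3) = 7400 km.
Altitude h = a − R = 7400 − 6371 = 1029 km.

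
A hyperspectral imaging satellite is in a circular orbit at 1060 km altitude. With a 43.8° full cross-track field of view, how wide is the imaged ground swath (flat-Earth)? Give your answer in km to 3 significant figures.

852 km

Half-angle = 43.8°/2 = 21.9°.
Swath width ≈ 2h·tan(θ/2) = 2 × 1060 × tan(21.9°) = 852.2 km.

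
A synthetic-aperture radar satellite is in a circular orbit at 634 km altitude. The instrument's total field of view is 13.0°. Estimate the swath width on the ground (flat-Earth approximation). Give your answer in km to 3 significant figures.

Half-angle = 13.0°/2 = 6.5°.
Swath width ≈ 2h·tan(θ/2) = 2 × 634 × tan(6.5°) = 144.5 km.

144 km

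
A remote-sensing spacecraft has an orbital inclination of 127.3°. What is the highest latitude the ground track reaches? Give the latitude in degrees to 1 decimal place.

Retrograde orbit: the ground track reaches ±(180° − i) = ±(180 − 127.3) = ±52.7°.

52.7°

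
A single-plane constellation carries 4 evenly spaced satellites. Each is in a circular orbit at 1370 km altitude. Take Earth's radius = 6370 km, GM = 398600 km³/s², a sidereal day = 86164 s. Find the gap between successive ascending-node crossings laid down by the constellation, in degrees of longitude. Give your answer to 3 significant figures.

Semi-major axis a = 6370 + 1370 = 7740 km. Period T = 2π√(a³/μ) = 2π√(7740³/398600) = 6776.8 s = 112.95 min.
Single-satellite node shift = (6776.8/86164) × 360° = 28.31°.
With 4 satellites evenly phased, successive equator crossings are 28.31/4 = 7.078° apart.

7.08°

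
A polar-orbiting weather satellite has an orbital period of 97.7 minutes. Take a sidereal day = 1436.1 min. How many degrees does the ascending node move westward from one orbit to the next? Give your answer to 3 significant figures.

24.5°

T = 97.7 min = 5862.0 s.
During one orbit Earth rotates (5862.0 / 86166) × 360° = 24.49°.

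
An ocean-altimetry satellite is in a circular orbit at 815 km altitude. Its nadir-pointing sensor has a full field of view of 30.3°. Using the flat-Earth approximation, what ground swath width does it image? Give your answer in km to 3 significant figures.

Half-angle = 30.3°/2 = 15.15°.
Swath width ≈ 2h·tan(θ/2) = 2 × 815 × tan(15.15°) = 441.3 km.

441 km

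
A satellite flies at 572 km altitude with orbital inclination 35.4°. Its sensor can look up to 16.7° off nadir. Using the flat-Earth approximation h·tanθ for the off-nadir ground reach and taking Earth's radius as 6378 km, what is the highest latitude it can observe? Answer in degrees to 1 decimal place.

For a prograde orbit the ground track reaches latitude ±i = ±35.4°.
Sensor half-swath on the ground ≈ 572·tan(16.7°) = 172 km = 1.54° of latitude.
Maximum observable latitude ≈ 35.4 + 1.54 = 36.9°.

36.9°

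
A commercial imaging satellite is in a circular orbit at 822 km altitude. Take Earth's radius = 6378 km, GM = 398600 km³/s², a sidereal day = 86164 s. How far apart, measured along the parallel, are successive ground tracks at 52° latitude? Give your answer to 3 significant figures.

1740 km

Semi-major axis a = 6378 + 822 = 7200 km. Period T = 2π√(a³/μ) = 2π√(7200³/398600) = 6080.1 s = 101.33 min.
Node shift per orbit = (6080.1/86164) × 360° = 25.40°.
Equatorial spacing = 25.40 × 111.3 km/° = 2828 km.
At 52° latitude, spacing = 2828 × cos(52°) = 1741 km.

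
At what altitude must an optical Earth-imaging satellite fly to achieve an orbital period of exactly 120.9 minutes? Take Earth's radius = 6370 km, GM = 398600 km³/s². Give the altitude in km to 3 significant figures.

T = 120.9 min = 7254.0 s.
From T = 2π√(a³/μ): a = (μ T²/4π²)^(1/3) = (398600 × 7254.0² / 4π²)^(1/3) = 8099 km.
Altitude h = a − R = 8099 − 6370 = 1729 km.

1730 km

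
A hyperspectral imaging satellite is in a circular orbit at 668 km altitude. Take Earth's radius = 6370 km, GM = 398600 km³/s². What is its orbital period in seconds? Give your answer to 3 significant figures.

Semi-major axis a = 6370 + 668 = 7038 km. Period T = 2π√(a³/μ) = 2π√(7038³/398600) = 5876.0 s = 97.93 min.

5880 seconds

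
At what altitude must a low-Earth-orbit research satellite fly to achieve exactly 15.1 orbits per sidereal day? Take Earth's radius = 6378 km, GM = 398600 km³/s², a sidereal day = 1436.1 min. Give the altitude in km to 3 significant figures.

524 km

Required period T = 86166 / 15.1 = 5706.4 s.
From T = 2π√(a³/μ): a = (μ T²/4π²)^(1/3) = (398600 × 5706.4² / 4π²)^(1/3) = 6902 km.
Altitude h = a − R = 6902 − 6378 = 524 km.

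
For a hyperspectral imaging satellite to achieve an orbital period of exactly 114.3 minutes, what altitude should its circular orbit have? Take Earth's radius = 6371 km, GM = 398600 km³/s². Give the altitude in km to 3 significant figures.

1430 km

T = 114.3 min = 6858.0 s.
From T = 2π√(a³/μ): a = (μ T²/4π²)^(1/3) = (398600 × 6858.0² / 4π²)^(1/3) = 7802 km.
Altitude h = a − R = 7802 − 6371 = 1431 km.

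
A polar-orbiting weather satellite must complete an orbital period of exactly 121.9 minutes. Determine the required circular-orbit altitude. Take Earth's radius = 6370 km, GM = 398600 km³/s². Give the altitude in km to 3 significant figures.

T = 121.9 min = 7314.0 s.
From T = 2π√(a³/μ): a = (μ T²/4π²)^(1/3) = (398600 × 7314.0² / 4π²)^(1/3) = 8144 km.
Altitude h = a − R = 8144 − 6370 = 1774 km.

1770 km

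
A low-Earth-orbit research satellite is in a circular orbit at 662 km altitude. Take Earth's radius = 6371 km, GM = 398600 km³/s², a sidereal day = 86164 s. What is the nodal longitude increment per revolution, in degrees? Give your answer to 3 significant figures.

Semi-major axis a = 6371 + 662 = 7033 km. Period T = 2π√(a³/μ) = 2π√(7033³/398600) = 5869.8 s = 97.83 min.
During one orbit Earth rotates (5869.8 / 86164) × 360° = 24.52°.

24.5°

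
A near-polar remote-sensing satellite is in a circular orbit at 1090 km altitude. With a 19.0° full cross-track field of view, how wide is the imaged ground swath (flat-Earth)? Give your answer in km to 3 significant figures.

365 km

Half-angle = 19.0°/2 = 9.5°.
Swath width ≈ 2h·tan(θ/2) = 2 × 1090 × tan(9.5°) = 364.8 km.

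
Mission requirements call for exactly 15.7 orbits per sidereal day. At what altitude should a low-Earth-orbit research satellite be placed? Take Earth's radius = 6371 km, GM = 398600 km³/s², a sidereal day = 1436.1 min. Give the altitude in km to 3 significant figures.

354 km

Required period T = 86166 / 15.7 = 5488.3 s.
From T = 2π√(a³/μ): a = (μ T²/4π²)^(1/3) = (398600 × 5488.3² / 4π²)^(1/3) = 6725 km.
Altitude h = a − R = 6725 − 6371 = 354 km.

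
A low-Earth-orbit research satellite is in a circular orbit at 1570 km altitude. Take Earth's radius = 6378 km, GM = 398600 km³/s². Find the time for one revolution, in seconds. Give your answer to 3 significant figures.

7050 seconds

Semi-major axis a = 6378 + 1570 = 7948 km. Period T = 2π√(a³/μ) = 2π√(7948³/398600) = 7051.8 s = 117.53 min.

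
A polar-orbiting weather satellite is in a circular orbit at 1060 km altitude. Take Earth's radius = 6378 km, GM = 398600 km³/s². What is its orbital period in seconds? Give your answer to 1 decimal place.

6384.0 seconds

Semi-major axis a = 6378 + 1060 = 7438 km. Period T = 2π√(a³/μ) = 2π√(7438³/398600) = 6384.0 s = 106.40 min.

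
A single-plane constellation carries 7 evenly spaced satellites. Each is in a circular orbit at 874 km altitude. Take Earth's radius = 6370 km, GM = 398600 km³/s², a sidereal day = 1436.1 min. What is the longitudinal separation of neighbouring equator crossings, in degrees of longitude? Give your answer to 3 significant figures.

Semi-major axis a = 6370 + 874 = 7244 km. Period T = 2π√(a³/μ) = 2π√(7244³/398600) = 6135.9 s = 102.27 min.
Single-satellite node shift = (6135.9/86166) × 360° = 25.64°.
With 7 satellites evenly phased, successive equator crossings are 25.64/7 = 3.662° apart.

3.66°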